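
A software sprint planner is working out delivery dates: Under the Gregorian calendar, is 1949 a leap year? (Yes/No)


Year: 1949
Divisible by 4? 1949 / 4 = 487.25 -> No
Not divisible by 4, so NOT a leap year

No


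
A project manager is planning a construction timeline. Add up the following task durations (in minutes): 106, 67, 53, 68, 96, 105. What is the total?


Durations: 106, 67, 53, 68, 96, 105
Running sum: 106
+ 67 = 173
+ 53 = 226
+ 68 = 294
+ 96 = 390
+ 105 = 495
Total duration: 495 minutes
That is 8 hours and 15 minutes

495


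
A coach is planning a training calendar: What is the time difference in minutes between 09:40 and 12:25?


Start time: 09:40 = 580 minutes from midnight
End time: 12:25 = 745 minutes from midnight
Difference: 745 - 580 = 165 minutes
That is 2 hours and 45 minutes

165


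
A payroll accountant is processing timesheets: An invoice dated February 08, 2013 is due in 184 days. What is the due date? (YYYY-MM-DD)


Start: 2013-02-08
Adding 184 days
Days remaining in February: 20
After February: 164 days still to add
March 2013: 31 days, 133 remaining
April 2013: 30 days, 103 remaining
May 2013: 31 days, 72 remaining
June 2013: 30 days, 42 remaining
Result: 2013-08-11

2013-08-11


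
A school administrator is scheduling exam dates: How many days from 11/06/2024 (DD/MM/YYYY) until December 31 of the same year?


Start: June 11, 2024
End: December 31, 2024
Days left in June: 19
July: 31
August: 31
September: 30
October: 31
... plus remaining months
Sum of remaining months: 184
Total: 19 + 184 = 203

203


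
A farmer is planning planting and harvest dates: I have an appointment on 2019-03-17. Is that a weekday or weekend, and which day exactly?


Date: 2019-03-17
January 1, 2019 is a Tuesday
Day of year: 76
Offset from Jan 1: 75 days
75 mod 7 = 5
Result: Sunday

Sunday


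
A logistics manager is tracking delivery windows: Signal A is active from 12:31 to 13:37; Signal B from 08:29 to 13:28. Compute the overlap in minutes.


Interval A: [751, 817] minutes from midnight
Interval B: [509, 808] minutes from midnight
Overlap start = max(751, 509) = 751
Overlap end = min(817, 808) = 808
Overlap = 808 - 751 = 57 minutes

57


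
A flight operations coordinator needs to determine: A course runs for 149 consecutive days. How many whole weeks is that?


Total days: 149
Days per week: 7
Division: 149 / 7 = 21 remainder 2
Complete weeks: 21
Remaining days: 2

21


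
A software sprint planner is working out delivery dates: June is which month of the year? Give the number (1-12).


Calendar month order:
5. May
6. June <--
7. July
June is month number 6

6


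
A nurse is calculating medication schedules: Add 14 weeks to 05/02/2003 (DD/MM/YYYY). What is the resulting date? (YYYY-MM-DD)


Start: 2003-02-05
Weeks to add: 14
Convert to days: 14 x 7 = 98 days
Add 98 days to 2003-02-05
Result: 2003-05-14

2003-05-14


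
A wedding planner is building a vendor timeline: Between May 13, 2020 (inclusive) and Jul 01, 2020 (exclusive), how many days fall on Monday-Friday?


Start: 2020-05-13 (Wednesday)
End (exclusive): 2020-07-01 (Wednesday)
Total calendar days: 49
Full weeks: 49 // 7 = 7 -> 35 weekdays
Remaining 0 days starting on Wednesday:
Total business days: 35 + 0 = 35

35


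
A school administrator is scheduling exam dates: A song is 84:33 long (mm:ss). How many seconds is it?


Minutes: 84
Extra seconds: 33
Seconds per minute: 60
Minutes to seconds: 84 x 60 = 5040
Total: 5040 + 33 = 5073

5073


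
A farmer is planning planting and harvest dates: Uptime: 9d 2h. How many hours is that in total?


Days: 9
Extra hours: 2
Hours per day: 24
Days to hours: 9 x 24 = 216
Total: 216 + 2 = 218

218


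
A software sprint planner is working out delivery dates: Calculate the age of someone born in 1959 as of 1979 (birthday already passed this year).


Birth year: 1959
Current year: 1979
Age = current year - birth year
Age = 1979 - 1959 = 20

20


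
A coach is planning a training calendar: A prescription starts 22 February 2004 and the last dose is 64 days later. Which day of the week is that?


Start: 2004-02-22 (Sunday)
Step 1 - find target date: add 64 days
  2004-02-22 + 64 days = 2004-04-26
Step 2 - day of week:
  64 mod 7 = 1
  Sunday + 1 days -> Monday
Result: Monday (2004-04-26)

Monday


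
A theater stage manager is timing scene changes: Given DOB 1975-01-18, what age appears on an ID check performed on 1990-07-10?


Birth: 1975-01-18
Reference: 1990-07-10
Year difference: 1990 - 1975 = 15
Has birthday (01-18) occurred by 07-10? Yes
Age in full years: 15

15


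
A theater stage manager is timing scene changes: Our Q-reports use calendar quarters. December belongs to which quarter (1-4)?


Month: December (month 12)
Q1: January-March (months 1-3)
Q2: April-June (months 4-6)
Q3: July-September (months 7-9)
Q4: October-December (months 10-12)
Month 12 falls in Q4

4


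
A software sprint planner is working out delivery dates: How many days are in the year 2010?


Year: 2010
Check leap year rules:
Divisible by 4? No
2010 is not a leap year
Days: 365

365


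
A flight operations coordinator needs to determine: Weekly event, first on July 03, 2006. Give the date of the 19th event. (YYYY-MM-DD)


First occurrence: 2006-07-03 (occurrence 1)
Each occurrence is 7 days after the previous.
Occurrence 19 is 18 weeks after the first.
18 weeks = 126 days
2006-07-03 + 126 days = 2006-11-06

2006-11-06


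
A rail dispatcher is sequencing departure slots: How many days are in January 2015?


Month: January
Year: 2015
January is a 31-day month
Total: 31 days

31


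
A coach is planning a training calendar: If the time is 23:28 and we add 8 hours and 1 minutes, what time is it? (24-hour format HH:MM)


Start time: 23:28
Adding: 8 hours 1 minutes
Minutes: 28 + 1 = 29
Hours: 23 + 8 + 0 = 31
Hour wraparound: 31 mod 24 = 7
Result: 07:29

07:29


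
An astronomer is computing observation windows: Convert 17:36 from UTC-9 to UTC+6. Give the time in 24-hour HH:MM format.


Local time: 17:36 at UTC-9 (offset -9h)
Target zone: UTC+6 (offset 6h)
Difference: 6 - (-9) = 15 hours
Calculation: 17 + (15) = 32
Wraparound: (32) mod 24 = 8
Result: 08:36

08:36


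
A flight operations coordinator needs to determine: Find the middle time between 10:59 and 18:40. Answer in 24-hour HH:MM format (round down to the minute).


Start time: 10:59 = 659 minutes from midnight
End time: 18:40 = 1120 minutes from midnight
Sum: 659 + 1120 = 1779
Midpoint: 1779 / 2 = 889 minutes
Convert: 889 / 60 = 14 hours, 49 minutes
Result: 14:49

14:49


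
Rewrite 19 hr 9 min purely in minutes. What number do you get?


Hours: 19
Extra minutes: 9
Minutes per hour: 60
Hours to minutes: 19 x 60 = 1140
Total: 1140 + 9 = 1149

1149


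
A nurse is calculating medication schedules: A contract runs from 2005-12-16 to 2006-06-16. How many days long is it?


Start date: 2005-12-16
End date: 2006-06-16
Dec 2005: +16 days
Jan 2006: +31 days
Feb 2006: +28 days
... (4 more months)
Total: 182 days

182


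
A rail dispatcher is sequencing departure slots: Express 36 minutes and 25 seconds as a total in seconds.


Minutes: 36
Seconds: 25
Convert minutes to seconds: 36 x 60 = 2160
Add remaining seconds: 2160 + 25 = 2185

2185


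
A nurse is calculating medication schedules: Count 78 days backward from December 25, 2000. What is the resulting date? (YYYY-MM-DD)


Start: 2000-12-25
Subtracting 78 days
Days already passed in December: 25
After going back through December: 53 more days to subtract
November 2000: 30 days, 23 remaining
October 2000 has 31 days, need 23
Result: 2000-10-08

2000-10-08


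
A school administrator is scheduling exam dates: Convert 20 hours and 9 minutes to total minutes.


Hours: 20
Minutes: 9
Convert hours to minutes: 20 x 60 = 1200
Add remaining minutes: 1200 + 9 = 1209

1209


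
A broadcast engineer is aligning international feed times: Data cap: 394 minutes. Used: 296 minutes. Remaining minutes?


Total budget: 394 minutes
Time used: 296 minutes
Remaining: 394 - 296 = 98 minutes
Percent used: 75.1%
Percent remaining: 24.9%

98


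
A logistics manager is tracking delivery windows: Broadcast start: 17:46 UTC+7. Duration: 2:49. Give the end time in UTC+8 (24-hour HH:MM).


Start: 17:46 in UTC+7
Step 1 - add duration:
  minutes: 46 + 49 = 95 (carry 1h)
  hours: 17 + 2 + 1 = 20
  end in UTC+7: 20:35
Step 2 - convert UTC+7 -> UTC+8:
  offset difference: 8 - (7) = 1 hours
  20 + (1) = 21 -> mod 24 = 21
Result: 21:35 in UTC+8

21:35


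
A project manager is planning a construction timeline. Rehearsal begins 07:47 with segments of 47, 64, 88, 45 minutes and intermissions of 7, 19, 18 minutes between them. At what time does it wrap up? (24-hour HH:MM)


Start: 07:47 = 467 min from midnight
  after task 1 (47 min): 08:34
  after break (7 min): 08:41
  after task 2 (64 min): 09:45
  after break (19 min): 10:04
  after task 3 (88 min): 11:32
  after break (18 min): 11:50
  after task 4 (45 min): 12:35
Total elapsed: 288 minutes
End time: 12:35

12:35


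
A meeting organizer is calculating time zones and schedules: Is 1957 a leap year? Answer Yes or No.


Year: 1957
Divisible by 4? 1957 / 4 = 489.25 -> No
Not divisible by 4, so NOT a leap year

No


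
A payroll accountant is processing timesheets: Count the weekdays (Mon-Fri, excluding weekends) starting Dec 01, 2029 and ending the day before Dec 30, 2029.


Start: 2029-12-01 (Saturday)
End (exclusive): 2029-12-30 (Sunday)
Total calendar days: 29
Full weeks: 29 // 7 = 4 -> 20 weekdays
Remaining 1 days starting on Saturday:
  Sat(-) -> 0 weekdays
Total business days: 20 + 0 = 20

20


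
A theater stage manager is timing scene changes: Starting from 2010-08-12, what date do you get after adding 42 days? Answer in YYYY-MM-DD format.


Start: 2010-08-12
Adding 42 days
Days remaining in August: 19
After August: 23 days still to add
September 2010 has 30 days, need 23
Result: 2010-09-23

2010-09-23


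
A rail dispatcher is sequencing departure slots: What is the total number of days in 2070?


Year: 2070
Check leap year rules:
Divisible by 4? No
2070 is not a leap year
Days: 365

365


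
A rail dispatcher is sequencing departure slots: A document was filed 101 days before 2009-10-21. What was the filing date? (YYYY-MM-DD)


Start: 2009-10-21
Subtracting 101 days
Days already passed in October: 21
After going back through October: 80 more days to subtract
September 2009: 30 days, 50 remaining
August 2009: 31 days, 19 remaining
July 2009 has 31 days, need 19
Result: 2009-07-12

2009-07-12


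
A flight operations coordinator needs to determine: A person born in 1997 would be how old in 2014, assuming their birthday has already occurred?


Birth year: 1997
Current year: 2014
Age = current year - birth year
Age = 2014 - 1997 = 17

17


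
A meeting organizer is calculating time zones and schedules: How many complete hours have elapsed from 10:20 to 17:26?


Start: 10:20
End: 17:26
Hour difference: 17 - 10 = 7 hours
Minute difference: 26 - 20 = 6 minutes
Total minutes: 426
Complete hours: 426 / 60 = 7 (remainder 6)

7


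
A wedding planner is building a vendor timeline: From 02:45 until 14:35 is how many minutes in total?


Start time: 02:45 = 165 minutes from midnight
End time: 14:35 = 875 minutes from midnight
Difference: 875 - 165 = 710 minutes
That is 11 hours and 50 minutes

710


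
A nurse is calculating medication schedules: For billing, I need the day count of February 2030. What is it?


Month: February
Year: 2030
2030 is not a leap year
February has 28 days
Total: 28 days

28


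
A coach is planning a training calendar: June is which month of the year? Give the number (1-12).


Calendar month order:
5. May
6. June <--
7. July
June is month number 6

6


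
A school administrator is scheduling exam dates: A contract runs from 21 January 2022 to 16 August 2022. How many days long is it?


Start date: 2022-01-21
End date: 2022-08-16
Jan 2022: +11 days
Feb 2022: +28 days
Mar 2022: +31 days
... (5 more months)
Total: 207 days

207


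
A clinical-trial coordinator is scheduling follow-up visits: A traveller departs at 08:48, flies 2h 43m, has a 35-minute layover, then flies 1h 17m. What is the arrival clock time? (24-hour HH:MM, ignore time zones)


Depart: 08:48
Leg 1: +163 min -> 11:31
Layover: +35 min -> 12:06
Leg 2: +77 min -> 13:23
Total travel: 275 minutes = 4h 35m
Arrival: 13:23

13:23


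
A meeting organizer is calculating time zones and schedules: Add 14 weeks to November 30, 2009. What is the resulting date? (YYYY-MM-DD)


Start: 2009-11-30
Weeks to add: 14
Convert to days: 14 x 7 = 98 days
Add 98 days to 2009-11-30
Result: 2010-03-08

2010-03-08


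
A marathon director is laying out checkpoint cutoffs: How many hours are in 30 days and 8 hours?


Days: 30
Extra hours: 8
Hours per day: 24
Days to hours: 30 x 24 = 720
Total: 720 + 8 = 728

728


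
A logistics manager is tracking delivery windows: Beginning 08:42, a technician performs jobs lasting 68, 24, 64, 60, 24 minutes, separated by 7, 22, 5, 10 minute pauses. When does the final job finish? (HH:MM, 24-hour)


Start: 08:42 = 522 min from midnight
  after task 1 (68 min): 09:50
  after break (7 min): 09:57
  after task 2 (24 min): 10:21
  after break (22 min): 10:43
  after task 3 (64 min): 11:47
  after break (5 min): 11:52
  after task 4 (60 min): 12:52
  after break (10 min): 13:02
  after task 5 (24 min): 13:26
Total elapsed: 284 minutes
End time: 13:26

13:26


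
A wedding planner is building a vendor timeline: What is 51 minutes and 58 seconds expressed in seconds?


Minutes: 51
Extra seconds: 58
Seconds per minute: 60
Minutes to seconds: 51 x 60 = 3060
Total: 3060 + 58 = 3118

3118


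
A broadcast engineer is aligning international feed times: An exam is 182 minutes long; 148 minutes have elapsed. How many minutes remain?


Total budget: 182 minutes
Time used: 148 minutes
Remaining: 182 - 148 = 34 minutes
Percent used: 81.3%
Percent remaining: 18.7%

34


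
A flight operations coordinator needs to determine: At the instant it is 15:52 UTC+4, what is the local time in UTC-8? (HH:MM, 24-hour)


Local time: 15:52 at UTC+4 (offset 4h)
Target zone: UTC-8 (offset -8h)
Difference: -8 - (4) = -12 hours
Calculation: 15 + (-12) = 3
Result: 03:52

03:52


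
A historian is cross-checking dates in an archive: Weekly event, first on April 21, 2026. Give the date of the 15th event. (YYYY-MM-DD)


First occurrence: 2026-04-21 (occurrence 1)
Each occurrence is 7 days after the previous.
Occurrence 15 is 14 weeks after the first.
14 weeks = 98 days
2026-04-21 + 98 days = 2026-07-28

2026-07-28


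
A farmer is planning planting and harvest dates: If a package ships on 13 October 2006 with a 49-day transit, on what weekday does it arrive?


Start: 2006-10-13 (Friday)
Step 1 - find target date: add 49 days
  2006-10-13 + 49 days = 2006-12-01
Step 2 - day of week:
  49 mod 7 = 0
  Friday + 0 days -> Friday
Result: Friday (2006-12-01)

Friday


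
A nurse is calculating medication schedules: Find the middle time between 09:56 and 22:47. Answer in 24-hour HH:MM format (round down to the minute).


Start time: 09:56 = 596 minutes from midnight
End time: 22:47 = 1367 minutes from midnight
Sum: 596 + 1367 = 1963
Midpoint: 1963 / 2 = 981 minutes
Convert: 981 / 60 = 16 hours, 21 minutes
Result: 16:21

16:21


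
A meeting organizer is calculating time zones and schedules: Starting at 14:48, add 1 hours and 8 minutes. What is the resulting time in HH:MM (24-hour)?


Start time: 14:48
Adding: 1 hours 8 minutes
Minutes: 48 + 8 = 56
Hours: 14 + 1 + 0 = 15
Result: 15:56

15:56


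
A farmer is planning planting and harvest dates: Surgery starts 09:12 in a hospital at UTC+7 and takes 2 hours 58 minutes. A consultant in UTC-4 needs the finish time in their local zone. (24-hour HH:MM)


Start: 09:12 in UTC+7
Step 1 - add duration:
  minutes: 12 + 58 = 70 (carry 1h)
  hours: 9 + 2 + 1 = 12
  end in UTC+7: 12:10
Step 2 - convert UTC+7 -> UTC-4:
  offset difference: -4 - (7) = -11 hours
  12 + (-11) = 1 -> mod 24 = 1
Result: 01:10 in UTC-4

01:10


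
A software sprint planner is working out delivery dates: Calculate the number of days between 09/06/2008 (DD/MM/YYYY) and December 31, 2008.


Start: June 09, 2008
End: December 31, 2008
Days left in June: 21
July: 31
August: 31
September: 30
October: 31
... plus remaining months
Sum of remaining months: 184
Total: 21 + 184 = 205

205


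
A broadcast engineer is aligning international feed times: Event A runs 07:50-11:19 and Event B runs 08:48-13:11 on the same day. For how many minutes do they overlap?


Interval A: [470, 679] minutes from midnight
Interval B: [528, 791] minutes from midnight
Overlap start = max(470, 528) = 528
Overlap end = min(679, 791) = 679
Overlap = 679 - 528 = 151 minutes

151


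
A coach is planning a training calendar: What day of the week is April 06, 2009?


Date: 2009-04-06
January 1, 2009 is a Thursday
Day of year: 96
Offset from Jan 1: 95 days
95 mod 7 = 4
Result: Monday

Monday


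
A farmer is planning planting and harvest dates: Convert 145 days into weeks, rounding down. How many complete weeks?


Total days: 145
Days per week: 7
Division: 145 / 7 = 20 remainder 5
Complete weeks: 20
Remaining days: 5

20


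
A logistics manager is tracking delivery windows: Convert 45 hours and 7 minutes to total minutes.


Hours: 45
Minutes: 7
Convert hours to minutes: 45 x 60 = 2700
Add remaining minutes: 2700 + 7 = 2707

2707


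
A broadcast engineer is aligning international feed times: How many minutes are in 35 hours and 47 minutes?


Hours: 35
Extra minutes: 47
Minutes per hour: 60
Hours to minutes: 35 x 60 = 2100
Total: 2100 + 47 = 2147

2147


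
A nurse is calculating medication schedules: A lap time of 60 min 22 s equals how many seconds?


Minutes: 60
Seconds: 22
Convert minutes to seconds: 60 x 60 = 3600
Add remaining seconds: 3600 + 22 = 3622

3622


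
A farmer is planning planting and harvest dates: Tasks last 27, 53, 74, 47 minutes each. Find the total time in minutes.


Durations: 27, 53, 74, 47
Running sum: 27
+ 53 = 80
+ 74 = 154
+ 47 = 201
Total duration: 201 minutes
That is 3 hours and 21 minutes

201


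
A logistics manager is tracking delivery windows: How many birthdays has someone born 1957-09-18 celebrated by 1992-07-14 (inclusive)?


Birth: 1957-09-18
Reference: 1992-07-14
Year difference: 1992 - 1957 = 35
Has birthday (09-18) occurred by 07-14? No
Birthday not yet reached this year -> subtract 1
Age in full years: 34

34


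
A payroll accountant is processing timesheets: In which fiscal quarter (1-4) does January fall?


Month: January (month 1)
Q1: January-March (months 1-3)
Q2: April-June (months 4-6)
Q3: July-September (months 7-9)
Q4: October-December (months 10-12)
Month 1 falls in Q1

1


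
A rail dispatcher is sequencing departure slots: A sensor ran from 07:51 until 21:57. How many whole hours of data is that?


Start: 07:51
End: 21:57
Hour difference: 21 - 7 = 14 hours
Minute difference: 57 - 51 = 6 minutes
Total minutes: 846
Complete hours: 846 / 60 = 14 (remainder 6)

14


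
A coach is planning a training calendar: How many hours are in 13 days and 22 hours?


Days: 13
Extra hours: 22
Hours per day: 24
Days to hours: 13 x 24 = 312
Total: 312 + 22 = 334

334


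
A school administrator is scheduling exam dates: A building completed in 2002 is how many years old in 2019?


Birth year: 2002
Current year: 2019
Age = current year - birth year
Age = 2019 - 2002 = 17

17


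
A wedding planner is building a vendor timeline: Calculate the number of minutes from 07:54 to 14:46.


Start time: 07:54 = 474 minutes from midnight
End time: 14:46 = 886 minutes from midnight
Difference: 886 - 474 = 412 minutes
That is 6 hours and 52 minutes

412


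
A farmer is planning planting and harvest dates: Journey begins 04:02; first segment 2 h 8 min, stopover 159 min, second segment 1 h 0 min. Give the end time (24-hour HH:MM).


Depart: 04:02
Leg 1: +128 min -> 06:10
Layover: +159 min -> 08:49
Leg 2: +60 min -> 09:49
Total travel: 347 minutes = 5h 47m
Arrival: 09:49

09:49


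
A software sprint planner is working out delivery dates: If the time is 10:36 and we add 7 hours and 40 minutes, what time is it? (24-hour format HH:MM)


Start time: 10:36
Adding: 7 hours 40 minutes
Minutes: 36 + 40 = 76
Minute overflow: 76 >= 60, so carry 1 hour, minutes = 16
Hours: 10 + 7 + 1 = 18
Result: 18:16

18:16


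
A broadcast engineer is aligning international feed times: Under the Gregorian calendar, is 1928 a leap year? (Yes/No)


Year: 1928
Divisible by 4? 1928 / 4 = 482.0 -> Yes
Divisible by 100? 1928 / 100 = 19.28 -> No
Divisible by 4 but not 100, so it IS a leap year

Yes


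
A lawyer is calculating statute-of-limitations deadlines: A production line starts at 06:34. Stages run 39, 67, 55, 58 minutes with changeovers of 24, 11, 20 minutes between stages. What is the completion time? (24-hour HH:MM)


Start: 06:34 = 394 min from midnight
  after task 1 (39 min): 07:13
  after break (24 min): 07:37
  after task 2 (67 min): 08:44
  after break (11 min): 08:55
  after task 3 (55 min): 09:50
  after break (20 min): 10:10
  after task 4 (58 min): 11:08
Total elapsed: 274 minutes
End time: 11:08

11:08


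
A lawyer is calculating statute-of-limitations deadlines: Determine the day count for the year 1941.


Year: 1941
Check leap year rules:
Divisible by 4? No
1941 is not a leap year
Days: 365

365


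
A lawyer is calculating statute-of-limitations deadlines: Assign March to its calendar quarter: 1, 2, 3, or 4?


Month: March (month 3)
Q1: January-March (months 1-3)
Q2: April-June (months 4-6)
Q3: July-September (months 7-9)
Q4: October-December (months 10-12)
Month 3 falls in Q1

1


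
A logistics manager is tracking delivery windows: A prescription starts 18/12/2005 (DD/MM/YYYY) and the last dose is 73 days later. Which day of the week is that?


Start: 2005-12-18 (Sunday)
Step 1 - find target date: add 73 days
  2005-12-18 + 73 days = 2006-03-01
Step 2 - day of week:
  73 mod 7 = 3
  Sunday + 3 days -> Wednesday
Result: Wednesday (2006-03-01)

Wednesday


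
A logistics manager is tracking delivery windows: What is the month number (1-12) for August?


Calendar month order:
7. July
8. August <--
9. September
August is month number 8

8


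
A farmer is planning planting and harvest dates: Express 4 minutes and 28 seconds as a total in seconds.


Minutes: 4
Seconds: 28
Convert minutes to seconds: 4 x 60 = 240
Add remaining seconds: 240 + 28 = 268

268


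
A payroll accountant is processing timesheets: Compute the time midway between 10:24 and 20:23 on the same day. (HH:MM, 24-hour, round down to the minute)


Start time: 10:24 = 624 minutes from midnight
End time: 20:23 = 1223 minutes from midnight
Sum: 624 + 1223 = 1847
Midpoint: 1847 / 2 = 923 minutes
Convert: 923 / 60 = 15 hours, 23 minutes
Result: 15:23

15:23


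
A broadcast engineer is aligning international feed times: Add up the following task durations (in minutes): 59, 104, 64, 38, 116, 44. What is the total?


Durations: 59, 104, 64, 38, 116, 44
Running sum: 59
+ 104 = 163
+ 64 = 227
+ 38 = 265
+ 116 = 381
+ 44 = 425
Total duration: 425 minutes
That is 7 hours and 5 minutes

425


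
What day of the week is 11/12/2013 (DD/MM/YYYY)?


Date: 2013-12-11
January 1, 2013 is a Tuesday
Day of year: 345
Offset from Jan 1: 344 days
344 mod 7 = 1
Result: Wednesday

Wednesday


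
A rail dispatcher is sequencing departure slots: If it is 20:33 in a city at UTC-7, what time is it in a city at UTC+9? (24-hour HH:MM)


Local time: 20:33 at UTC-7 (offset -7h)
Target zone: UTC+9 (offset 9h)
Difference: 9 - (-7) = 16 hours
Calculation: 20 + (16) = 36
Wraparound: (36) mod 24 = 12
Result: 12:33

12:33


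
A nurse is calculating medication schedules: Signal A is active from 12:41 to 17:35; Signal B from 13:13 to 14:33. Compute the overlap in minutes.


Interval A: [761, 1055] minutes from midnight
Interval B: [793, 873] minutes from midnight
Overlap start = max(761, 793) = 793
Overlap end = min(1055, 873) = 873
Overlap = 873 - 793 = 80 minutes

80


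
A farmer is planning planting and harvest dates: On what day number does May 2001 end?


Month: May
Year: 2001
May is a 31-day month
Total: 31 days

31


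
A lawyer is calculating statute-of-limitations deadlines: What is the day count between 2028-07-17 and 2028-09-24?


Start date: 2028-07-17
End date: 2028-09-24
Jul 2028: +15 days
Aug 2028: +31 days
Sep 2028: +23 days
Total: 69 days

69


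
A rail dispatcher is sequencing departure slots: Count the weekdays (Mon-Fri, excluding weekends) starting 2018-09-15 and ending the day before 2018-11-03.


Start: 2018-09-15 (Saturday)
End (exclusive): 2018-11-03 (Saturday)
Total calendar days: 49
Full weeks: 49 // 7 = 7 -> 35 weekdays
Remaining 0 days starting on Saturday:
Total business days: 35 + 0 = 35

35


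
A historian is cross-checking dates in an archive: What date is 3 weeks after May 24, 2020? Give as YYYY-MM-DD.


Start: 2020-05-24
Weeks to add: 3
Convert to days: 3 x 7 = 21 days
Add 21 days to 2020-05-24
Result: 2020-06-14

2020-06-14


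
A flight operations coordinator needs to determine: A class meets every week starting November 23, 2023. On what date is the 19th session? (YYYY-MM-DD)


First occurrence: 2023-11-23 (occurrence 1)
Each occurrence is 7 days after the previous.
Occurrence 19 is 18 weeks after the first.
18 weeks = 126 days
2023-11-23 + 126 days = 2024-03-28

2024-03-28


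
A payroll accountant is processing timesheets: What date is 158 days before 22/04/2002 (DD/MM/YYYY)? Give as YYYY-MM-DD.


Start: 2002-04-22
Subtracting 158 days
Days already passed in April: 22
After going back through April: 136 more days to subtract
March 2002: 31 days, 105 remaining
February 2002: 28 days, 77 remaining
January 2002: 31 days, 46 remaining
December 2001: 31 days, 15 remaining
Result: 2001-11-15

2001-11-15


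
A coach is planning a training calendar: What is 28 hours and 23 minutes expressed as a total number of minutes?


Hours: 28
Minutes: 23
Convert hours to minutes: 28 x 60 = 1680
Add remaining minutes: 1680 + 23 = 1703

1703


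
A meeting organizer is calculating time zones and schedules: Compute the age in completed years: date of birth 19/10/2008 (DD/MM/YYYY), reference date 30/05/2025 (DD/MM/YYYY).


Birth: 2008-10-19
Reference: 2025-05-30
Year difference: 2025 - 2008 = 17
Has birthday (10-19) occurred by 05-30? No
Birthday not yet reached this year -> subtract 1
Age in full years: 16

16


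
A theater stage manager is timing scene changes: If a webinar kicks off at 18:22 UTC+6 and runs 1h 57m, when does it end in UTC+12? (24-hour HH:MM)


Start: 18:22 in UTC+6
Step 1 - add duration:
  minutes: 22 + 57 = 79 (carry 1h)
  hours: 18 + 1 + 1 = 20
  end in UTC+6: 20:19
Step 2 - convert UTC+6 -> UTC+12:
  offset difference: 12 - (6) = 6 hours
  20 + (6) = 26 -> mod 24 = 2
Result: 02:19 in UTC+12

02:19


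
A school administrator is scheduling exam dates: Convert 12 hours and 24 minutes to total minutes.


Hours: 12
Extra minutes: 24
Minutes per hour: 60
Hours to minutes: 12 x 60 = 720
Total: 720 + 24 = 744

744


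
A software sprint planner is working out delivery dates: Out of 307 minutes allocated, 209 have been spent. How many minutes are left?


Total budget: 307 minutes
Time used: 209 minutes
Remaining: 307 - 209 = 98 minutes
Percent used: 68.1%
Percent remaining: 31.9%

98


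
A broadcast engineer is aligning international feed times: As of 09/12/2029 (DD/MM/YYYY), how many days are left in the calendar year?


Start: December 09, 2029
End: December 31, 2029
Days left in December: 22
Total: 22 days

22


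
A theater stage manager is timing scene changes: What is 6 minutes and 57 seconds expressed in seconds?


Minutes: 6
Extra seconds: 57
Seconds per minute: 60
Minutes to seconds: 6 x 60 = 360
Total: 360 + 57 = 417

417


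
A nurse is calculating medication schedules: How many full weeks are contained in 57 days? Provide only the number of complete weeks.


Total days: 57
Days per week: 7
Division: 57 / 7 = 8 remainder 1
Complete weeks: 8
Remaining days: 1

8


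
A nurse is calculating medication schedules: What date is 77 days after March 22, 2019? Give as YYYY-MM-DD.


Start: 2019-03-22
Adding 77 days
Days remaining in March: 9
After March: 68 days still to add
April 2019: 30 days, 38 remaining
May 2019: 31 days, 7 remaining
June 2019 has 30 days, need 7
Result: 2019-06-07

2019-06-07


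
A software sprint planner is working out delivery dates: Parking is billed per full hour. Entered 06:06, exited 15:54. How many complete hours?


Start: 06:06
End: 15:54
Hour difference: 15 - 6 = 9 hours
Minute difference: 54 - 6 = 48 minutes
Total minutes: 588
Complete hours: 588 / 60 = 9 (remainder 48)

9


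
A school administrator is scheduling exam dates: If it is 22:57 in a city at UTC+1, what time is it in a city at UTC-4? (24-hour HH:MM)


Local time: 22:57 at UTC+1 (offset 1h)
Target zone: UTC-4 (offset -4h)
Difference: -4 - (1) = -5 hours
Calculation: 22 + (-5) = 17
Result: 17:57

17:57


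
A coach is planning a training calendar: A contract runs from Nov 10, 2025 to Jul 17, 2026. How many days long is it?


Start date: 2025-11-10
End date: 2026-07-17
Nov 2025: +21 days
Dec 2025: +31 days
Jan 2026: +31 days
... (6 more months)
Total: 249 days

249


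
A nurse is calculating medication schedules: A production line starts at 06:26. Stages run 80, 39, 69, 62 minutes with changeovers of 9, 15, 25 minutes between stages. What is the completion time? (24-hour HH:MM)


Start: 06:26 = 386 min from midnight
  after task 1 (80 min): 07:46
  after break (9 min): 07:55
  after task 2 (39 min): 08:34
  after break (15 min): 08:49
  after task 3 (69 min): 09:58
  after break (25 min): 10:23
  after task 4 (62 min): 11:25
Total elapsed: 299 minutes
End time: 11:25

11:25


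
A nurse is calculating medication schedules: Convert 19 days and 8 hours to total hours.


Days: 19
Extra hours: 8
Hours per day: 24
Days to hours: 19 x 24 = 456
Total: 456 + 8 = 464

464


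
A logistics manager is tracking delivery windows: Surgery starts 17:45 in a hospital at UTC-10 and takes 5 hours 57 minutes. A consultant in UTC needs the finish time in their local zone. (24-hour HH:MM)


Start: 17:45 in UTC-10
Step 1 - add duration:
  minutes: 45 + 57 = 102 (carry 1h)
  hours: 17 + 5 + 1 = 23
  end in UTC-10: 23:42
Step 2 - convert UTC-10 -> UTC:
  offset difference: 0 - (-10) = 10 hours
  23 + (10) = 33 -> mod 24 = 9
Result: 09:42 in UTC

09:42


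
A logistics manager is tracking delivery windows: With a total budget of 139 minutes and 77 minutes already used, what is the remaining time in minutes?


Total budget: 139 minutes
Time used: 77 minutes
Remaining: 139 - 77 = 62 minutes
Percent used: 55.4%
Percent remaining: 44.6%

62


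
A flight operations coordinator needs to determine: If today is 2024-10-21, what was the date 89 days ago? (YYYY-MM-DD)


Start: 2024-10-21
Subtracting 89 days
Days already passed in October: 21
After going back through October: 68 more days to subtract
September 2024: 30 days, 38 remaining
August 2024: 31 days, 7 remaining
July 2024 has 31 days, need 7
Result: 2024-07-24

2024-07-24


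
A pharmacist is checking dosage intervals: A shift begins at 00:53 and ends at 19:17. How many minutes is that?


Start time: 00:53 = 53 minutes from midnight
End time: 19:17 = 1157 minutes from midnight
Difference: 1157 - 53 = 1104 minutes
That is 18 hours and 24 minutes

1104


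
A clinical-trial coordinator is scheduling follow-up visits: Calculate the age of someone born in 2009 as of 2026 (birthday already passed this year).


Birth year: 2009
Current year: 2026
Age = current year - birth year
Age = 2026 - 2009 = 17

17


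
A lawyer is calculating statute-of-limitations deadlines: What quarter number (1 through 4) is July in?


Month: July (month 7)
Q1: January-March (months 1-3)
Q2: April-June (months 4-6)
Q3: July-September (months 7-9)
Q4: October-December (months 10-12)
Month 7 falls in Q3

3


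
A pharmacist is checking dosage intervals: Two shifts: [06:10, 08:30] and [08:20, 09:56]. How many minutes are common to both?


Interval A: [370, 510] minutes from midnight
Interval B: [500, 596] minutes from midnight
Overlap start = max(370, 500) = 500
Overlap end = min(510, 596) = 510
Overlap = 510 - 500 = 10 minutes

10


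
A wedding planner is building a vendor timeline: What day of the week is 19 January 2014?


Date: 2014-01-19
January 1, 2014 is a Wednesday
Day of year: 19
Offset from Jan 1: 18 days
18 mod 7 = 4
Result: Sunday

Sunday


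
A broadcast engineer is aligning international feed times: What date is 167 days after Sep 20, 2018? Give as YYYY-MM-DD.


Start: 2018-09-20
Adding 167 days
Days remaining in September: 10
After September: 157 days still to add
October 2018: 31 days, 126 remaining
November 2018: 30 days, 96 remaining
December 2018: 31 days, 65 remaining
January 2019: 31 days, 34 remaining
Result: 2019-03-06

2019-03-06


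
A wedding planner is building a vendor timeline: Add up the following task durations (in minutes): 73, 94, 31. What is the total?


Durations: 73, 94, 31
Running sum: 73
+ 94 = 167
+ 31 = 198
Total duration: 198 minutes
That is 3 hours and 18 minutes

198


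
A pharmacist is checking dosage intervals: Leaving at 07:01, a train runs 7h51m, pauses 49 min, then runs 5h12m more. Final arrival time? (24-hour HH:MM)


Depart: 07:01
Leg 1: +471 min -> 14:52
Layover: +49 min -> 15:41
Leg 2: +312 min -> 20:53
Total travel: 832 minutes = 13h 52m
Arrival: 20:53

20:53


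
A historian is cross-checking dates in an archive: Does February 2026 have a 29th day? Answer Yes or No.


Year: 2026
Divisible by 4? 2026 / 4 = 506.5 -> No
Not divisible by 4, so NOT a leap year

No


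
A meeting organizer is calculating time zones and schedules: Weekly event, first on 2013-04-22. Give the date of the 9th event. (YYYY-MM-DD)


First occurrence: 2013-04-22 (occurrence 1)
Each occurrence is 7 days after the previous.
Occurrence 9 is 8 weeks after the first.
8 weeks = 56 days
2013-04-22 + 56 days = 2013-06-17

2013-06-17


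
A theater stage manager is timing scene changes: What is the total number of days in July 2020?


Month: July
Year: 2020
July is a 31-day month
Total: 31 days

31


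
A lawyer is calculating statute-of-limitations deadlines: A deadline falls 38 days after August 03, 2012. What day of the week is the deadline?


Start: 2012-08-03 (Friday)
Step 1 - find target date: add 38 days
  2012-08-03 + 38 days = 2012-09-10
Step 2 - day of week:
  38 mod 7 = 3
  Friday + 3 days -> Monday
Result: Monday (2012-09-10)

Monday


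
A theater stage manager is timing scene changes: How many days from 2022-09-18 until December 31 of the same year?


Start: September 18, 2022
End: December 31, 2022
Days left in September: 12
October: 31
November: 30
December: 31
Sum of remaining months: 92
Total: 12 + 92 = 104

104


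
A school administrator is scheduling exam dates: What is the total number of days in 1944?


Year: 1944
Check leap year rules:
Divisible by 4? Yes
Divisible by 100? No
1944 is a leap year
Days: 366

366


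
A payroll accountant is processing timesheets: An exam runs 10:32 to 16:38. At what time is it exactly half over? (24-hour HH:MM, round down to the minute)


Start time: 10:32 = 632 minutes from midnight
End time: 16:38 = 998 minutes from midnight
Sum: 632 + 998 = 1630
Midpoint: 1630 / 2 = 815 minutes
Convert: 815 / 60 = 13 hours, 35 minutes
Result: 13:35

13:35


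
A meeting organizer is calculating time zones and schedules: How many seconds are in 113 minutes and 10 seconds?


Minutes: 113
Seconds: 10
Convert minutes to seconds: 113 x 60 = 6780
Add remaining seconds: 6780 + 10 = 6790

6790


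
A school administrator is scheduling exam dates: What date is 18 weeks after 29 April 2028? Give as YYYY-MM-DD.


Start: 2028-04-29
Weeks to add: 18
Convert to days: 18 x 7 = 126 days
Add 126 days to 2028-04-29
Result: 2028-09-02

2028-09-02


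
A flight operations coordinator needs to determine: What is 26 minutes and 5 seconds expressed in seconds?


Minutes: 26
Extra seconds: 5
Seconds per minute: 60
Minutes to seconds: 26 x 60 = 1560
Total: 1560 + 5 = 1565

1565


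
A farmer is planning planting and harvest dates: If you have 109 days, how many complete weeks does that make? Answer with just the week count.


Total days: 109
Days per week: 7
Division: 109 / 7 = 15 remainder 4
Complete weeks: 15
Remaining days: 4

15


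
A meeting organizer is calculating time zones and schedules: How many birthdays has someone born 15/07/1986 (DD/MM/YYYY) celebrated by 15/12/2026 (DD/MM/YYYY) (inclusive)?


Birth: 1986-07-15
Reference: 2026-12-15
Year difference: 2026 - 1986 = 40
Has birthday (07-15) occurred by 12-15? Yes
Age in full years: 40

40


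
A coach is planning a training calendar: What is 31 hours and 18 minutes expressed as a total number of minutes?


Hours: 31
Minutes: 18
Convert hours to minutes: 31 x 60 = 1860
Add remaining minutes: 1860 + 18 = 1878

1878


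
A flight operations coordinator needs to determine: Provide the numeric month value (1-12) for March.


Calendar month order:
2. February
3. March <--
4. April
March is month number 3

3


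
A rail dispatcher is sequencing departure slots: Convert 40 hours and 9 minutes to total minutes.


Hours: 40
Extra minutes: 9
Minutes per hour: 60
Hours to minutes: 40 x 60 = 2400
Total: 2400 + 9 = 2409

2409


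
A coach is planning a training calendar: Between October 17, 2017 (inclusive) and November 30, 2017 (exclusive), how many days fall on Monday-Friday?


Start: 2017-10-17 (Tuesday)
End (exclusive): 2017-11-30 (Thursday)
Total calendar days: 44
Full weeks: 44 // 7 = 6 -> 30 weekdays
Remaining 2 days starting on Tuesday:
  Tue(w), Wed(w) -> 2 weekdays
Total business days: 30 + 2 = 32

32


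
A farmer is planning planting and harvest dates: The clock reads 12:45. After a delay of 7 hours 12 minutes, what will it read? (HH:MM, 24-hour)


Start time: 12:45
Adding: 7 hours 12 minutes
Minutes: 45 + 12 = 57
Hours: 12 + 7 + 0 = 19
Result: 19:57

19:57


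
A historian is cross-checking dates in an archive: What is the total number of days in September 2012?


Month: September
Year: 2012
September is a 30-day month
Total: 30 days

30


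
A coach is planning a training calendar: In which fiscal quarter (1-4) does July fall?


Month: July (month 7)
Q1: January-March (months 1-3)
Q2: April-June (months 4-6)
Q3: July-September (months 7-9)
Q4: October-December (months 10-12)
Month 7 falls in Q3

3


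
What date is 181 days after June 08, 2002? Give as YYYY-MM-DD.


Start: 2002-06-08
Adding 181 days
Days remaining in June: 22
After June: 159 days still to add
July 2002: 31 days, 128 remaining
August 2002: 31 days, 97 remaining
September 2002: 30 days, 67 remaining
October 2002: 31 days, 36 remaining
Result: 2002-12-06

2002-12-06


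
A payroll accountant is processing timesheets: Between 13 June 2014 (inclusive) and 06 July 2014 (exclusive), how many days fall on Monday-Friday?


Start: 2014-06-13 (Friday)
End (exclusive): 2014-07-06 (Sunday)
Total calendar days: 23
Full weeks: 23 // 7 = 3 -> 15 weekdays
Remaining 2 days starting on Friday:
  Fri(w), Sat(-) -> 1 weekdays
Total business days: 15 + 1 = 16

16


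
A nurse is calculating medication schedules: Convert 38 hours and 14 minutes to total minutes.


Hours: 38
Extra minutes: 14
Minutes per hour: 60
Hours to minutes: 38 x 60 = 2280
Total: 2280 + 14 = 2294

2294
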